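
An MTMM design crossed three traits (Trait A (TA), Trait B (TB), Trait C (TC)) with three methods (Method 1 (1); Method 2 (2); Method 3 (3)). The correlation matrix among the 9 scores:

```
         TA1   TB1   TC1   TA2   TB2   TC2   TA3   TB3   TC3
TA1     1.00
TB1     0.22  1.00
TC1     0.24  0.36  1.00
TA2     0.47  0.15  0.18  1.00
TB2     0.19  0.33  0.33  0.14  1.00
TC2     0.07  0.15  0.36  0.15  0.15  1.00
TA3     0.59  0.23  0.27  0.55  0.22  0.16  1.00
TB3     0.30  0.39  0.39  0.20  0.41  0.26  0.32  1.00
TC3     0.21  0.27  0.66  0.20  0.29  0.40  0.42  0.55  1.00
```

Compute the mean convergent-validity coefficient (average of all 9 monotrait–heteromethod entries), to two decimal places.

Convergent values: 0.47, 0.59, 0.55, 0.33, 0.39, 0.41, 0.36, 0.66, 0.40; mean = 4.16/9 = 0.46.

0.46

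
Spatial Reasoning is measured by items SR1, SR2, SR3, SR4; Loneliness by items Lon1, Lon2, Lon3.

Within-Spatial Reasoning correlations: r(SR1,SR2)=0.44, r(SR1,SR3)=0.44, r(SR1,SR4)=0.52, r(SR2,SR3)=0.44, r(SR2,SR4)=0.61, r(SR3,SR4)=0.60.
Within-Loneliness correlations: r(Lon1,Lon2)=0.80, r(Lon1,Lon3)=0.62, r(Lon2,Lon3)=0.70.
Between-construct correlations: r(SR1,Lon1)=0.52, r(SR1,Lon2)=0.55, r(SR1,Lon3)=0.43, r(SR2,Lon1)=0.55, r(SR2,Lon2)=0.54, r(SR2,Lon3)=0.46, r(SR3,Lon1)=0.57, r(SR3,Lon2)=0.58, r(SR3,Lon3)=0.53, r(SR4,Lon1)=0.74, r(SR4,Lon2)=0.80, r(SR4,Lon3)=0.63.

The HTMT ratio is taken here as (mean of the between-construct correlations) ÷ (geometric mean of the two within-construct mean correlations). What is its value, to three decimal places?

Mean between = 6.90/12 = 0.5750.
Mean within-SR = 3.05/6 = 0.5083; mean within-Lon = 2.12/3 = 0.7067.
Geometric mean = √(0.5083 × 0.7067) = 0.5993.
HTMT = 0.5750 / 0.5993 = 0.959.

0.959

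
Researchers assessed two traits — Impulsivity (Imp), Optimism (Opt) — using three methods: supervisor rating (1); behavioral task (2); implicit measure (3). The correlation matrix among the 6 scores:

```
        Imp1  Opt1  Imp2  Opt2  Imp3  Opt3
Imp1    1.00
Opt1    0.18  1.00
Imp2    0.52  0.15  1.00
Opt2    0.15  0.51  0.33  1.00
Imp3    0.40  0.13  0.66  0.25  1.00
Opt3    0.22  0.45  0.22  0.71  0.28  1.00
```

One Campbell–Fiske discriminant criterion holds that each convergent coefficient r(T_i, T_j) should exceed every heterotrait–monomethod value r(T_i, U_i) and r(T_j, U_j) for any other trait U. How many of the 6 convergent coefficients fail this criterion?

0

Checking each validity diagonal entry against its comparison values:
Imp (methods 1·2): 0.52 vs {0.18, 0.33} → pass.
Imp (methods 1·3): 0.40 vs {0.18, 0.28} → pass.
Imp (methods 2·3): 0.66 vs {0.33, 0.28} → pass.
Opt (methods 1·2): 0.51 vs {0.18, 0.33} → pass.
Opt (methods 1·3): 0.45 vs {0.18, 0.28} → pass.
Opt (methods 2·3): 0.71 vs {0.33, 0.28} → pass.
0 of 6 fail.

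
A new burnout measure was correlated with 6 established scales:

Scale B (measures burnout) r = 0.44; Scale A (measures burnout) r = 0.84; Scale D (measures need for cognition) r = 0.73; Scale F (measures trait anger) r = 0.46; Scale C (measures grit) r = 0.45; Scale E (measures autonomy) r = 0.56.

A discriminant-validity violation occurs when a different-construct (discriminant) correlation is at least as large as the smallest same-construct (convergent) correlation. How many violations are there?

Convergent (same construct = burnout): Scale B, Scale A.
Smallest convergent = 0.44. Discriminant values: 0.73, 0.46, 0.45, 0.56; count ≥ 0.44 → 4.

4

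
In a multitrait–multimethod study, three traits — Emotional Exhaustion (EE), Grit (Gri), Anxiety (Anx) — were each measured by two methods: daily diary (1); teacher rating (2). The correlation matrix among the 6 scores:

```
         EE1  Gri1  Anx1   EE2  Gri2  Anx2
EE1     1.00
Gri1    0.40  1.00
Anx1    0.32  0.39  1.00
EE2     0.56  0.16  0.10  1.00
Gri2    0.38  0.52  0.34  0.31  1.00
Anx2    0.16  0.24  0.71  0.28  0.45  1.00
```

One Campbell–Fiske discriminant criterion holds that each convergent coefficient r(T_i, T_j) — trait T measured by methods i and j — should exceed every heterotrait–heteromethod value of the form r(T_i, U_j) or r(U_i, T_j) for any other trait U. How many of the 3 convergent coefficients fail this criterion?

Each convergent coefficient versus the relevant comparison correlations:
EE (methods 1·2): 0.56 vs {0.38, 0.16, 0.16, 0.10} → pass.
Gri (methods 1·2): 0.52 vs {0.16, 0.38, 0.24, 0.34} → pass.
Anx (methods 1·2): 0.71 vs {0.10, 0.16, 0.34, 0.24} → pass.
0 of 3 fail.

0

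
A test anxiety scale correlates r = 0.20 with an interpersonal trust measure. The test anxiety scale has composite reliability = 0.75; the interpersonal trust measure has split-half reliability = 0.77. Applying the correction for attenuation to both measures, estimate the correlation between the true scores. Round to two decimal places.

0.26

r_true = r_obs / √(r_xx · r_yy) = 0.20 / √(0.75 × 0.77) = 0.20 / √0.5775 = 0.20 / 0.7599 ≈ 0.26.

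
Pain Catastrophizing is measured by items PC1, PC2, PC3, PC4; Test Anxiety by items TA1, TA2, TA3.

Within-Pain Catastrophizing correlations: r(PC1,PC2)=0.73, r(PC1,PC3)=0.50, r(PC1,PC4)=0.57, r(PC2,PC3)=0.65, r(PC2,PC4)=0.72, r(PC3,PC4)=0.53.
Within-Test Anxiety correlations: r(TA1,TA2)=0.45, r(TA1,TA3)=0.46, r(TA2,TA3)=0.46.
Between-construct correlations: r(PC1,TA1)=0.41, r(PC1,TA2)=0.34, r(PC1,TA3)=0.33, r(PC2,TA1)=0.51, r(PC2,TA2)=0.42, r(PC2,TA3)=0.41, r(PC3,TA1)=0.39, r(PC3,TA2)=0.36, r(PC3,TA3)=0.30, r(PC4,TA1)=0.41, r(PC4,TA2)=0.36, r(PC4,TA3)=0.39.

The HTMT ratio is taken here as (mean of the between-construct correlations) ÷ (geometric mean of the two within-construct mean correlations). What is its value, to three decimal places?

Between-construct mean = 4.63/12 = 0.3858.
Mean within-PC = 3.70/6 = 0.6167; mean within-TA = 1.37/3 = 0.4567.
Geometric mean = √(0.6167 × 0.4567) = 0.5307.
HTMT = 0.3858 / 0.5307 = 0.727.

0.727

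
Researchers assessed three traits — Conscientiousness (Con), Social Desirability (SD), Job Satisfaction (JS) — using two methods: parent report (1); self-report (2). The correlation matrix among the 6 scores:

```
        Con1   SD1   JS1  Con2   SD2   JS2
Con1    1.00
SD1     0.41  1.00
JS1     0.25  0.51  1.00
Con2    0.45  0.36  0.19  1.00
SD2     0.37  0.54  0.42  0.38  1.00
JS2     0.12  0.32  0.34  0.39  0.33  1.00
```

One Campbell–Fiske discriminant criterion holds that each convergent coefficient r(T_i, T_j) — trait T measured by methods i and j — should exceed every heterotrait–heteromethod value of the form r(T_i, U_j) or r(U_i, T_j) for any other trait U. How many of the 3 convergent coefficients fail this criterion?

Convergent coefficients and their comparison sets:
Con (methods 1·2): 0.45 vs {0.37, 0.36, 0.12, 0.19} → pass.
SD (methods 1·2): 0.54 vs {0.36, 0.37, 0.32, 0.42} → pass.
JS (methods 1·2): 0.34 vs {0.19, 0.12, 0.42, 0.32} → fail.
1 of 3 fail.

1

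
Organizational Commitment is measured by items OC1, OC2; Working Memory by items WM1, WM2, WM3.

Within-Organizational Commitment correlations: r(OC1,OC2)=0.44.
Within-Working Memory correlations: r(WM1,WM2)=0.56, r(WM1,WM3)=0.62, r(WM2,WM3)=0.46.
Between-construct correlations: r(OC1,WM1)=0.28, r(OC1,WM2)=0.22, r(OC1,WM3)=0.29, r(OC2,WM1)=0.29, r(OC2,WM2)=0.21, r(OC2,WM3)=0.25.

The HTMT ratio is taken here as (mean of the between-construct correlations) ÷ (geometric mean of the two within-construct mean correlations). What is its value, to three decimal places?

0.523

Mean between = 1.54/6 = 0.2567.
Mean within-OC = 0.44/1 = 0.4400; mean within-WM = 1.64/3 = 0.5467.
Geometric mean = √(0.4400 × 0.5467) = 0.4905.
HTMT = 0.2567 / 0.4905 = 0.523.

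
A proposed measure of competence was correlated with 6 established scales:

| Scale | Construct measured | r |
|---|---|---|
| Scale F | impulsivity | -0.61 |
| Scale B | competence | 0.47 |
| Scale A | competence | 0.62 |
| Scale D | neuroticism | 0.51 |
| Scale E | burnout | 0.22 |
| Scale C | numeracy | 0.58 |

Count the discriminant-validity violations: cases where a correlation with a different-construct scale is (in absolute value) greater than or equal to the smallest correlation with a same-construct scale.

3

Convergent (same construct = competence): Scale B, Scale A.
Smallest convergent = 0.47. Discriminant |r|: 0.61, 0.51, 0.22, 0.58; count ≥ 0.47 → 3.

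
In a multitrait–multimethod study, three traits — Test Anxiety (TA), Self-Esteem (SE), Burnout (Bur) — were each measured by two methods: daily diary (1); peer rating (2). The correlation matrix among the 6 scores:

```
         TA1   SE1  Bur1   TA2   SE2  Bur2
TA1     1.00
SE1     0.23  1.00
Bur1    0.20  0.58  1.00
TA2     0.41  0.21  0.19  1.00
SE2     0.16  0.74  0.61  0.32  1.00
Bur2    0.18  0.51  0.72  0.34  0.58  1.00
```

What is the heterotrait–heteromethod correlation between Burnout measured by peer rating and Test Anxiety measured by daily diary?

Different traits and methods: r(Bur2, TA1) = 0.18.

0.18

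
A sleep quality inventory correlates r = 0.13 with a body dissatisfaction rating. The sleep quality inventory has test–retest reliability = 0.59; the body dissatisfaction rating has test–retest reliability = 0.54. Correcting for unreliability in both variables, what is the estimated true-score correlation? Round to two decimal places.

0.23

r_true = r_obs / √(r_xx · r_yy) = 0.13 / √(0.59 × 0.54) = 0.13 / √0.3186 = 0.13 / 0.5644 ≈ 0.23.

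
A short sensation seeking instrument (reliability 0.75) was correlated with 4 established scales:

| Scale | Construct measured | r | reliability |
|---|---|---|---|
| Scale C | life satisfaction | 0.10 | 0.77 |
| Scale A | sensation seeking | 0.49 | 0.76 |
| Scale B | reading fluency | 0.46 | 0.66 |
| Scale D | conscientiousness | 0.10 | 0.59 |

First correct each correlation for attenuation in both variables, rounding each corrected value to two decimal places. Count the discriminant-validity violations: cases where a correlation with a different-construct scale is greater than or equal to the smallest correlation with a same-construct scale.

Disattenuated r (r / √(r_scale · r_new)):
  Scale C (disc): 0.10 / √(0.77·0.75) = 0.13
  Scale A (conv): 0.49 / √(0.76·0.75) = 0.65
  Scale B (disc): 0.46 / √(0.66·0.75) = 0.65
  Scale D (disc): 0.10 / √(0.59·0.75) = 0.15
Smallest convergent = 0.65. Discriminant values: 0.13, 0.65, 0.15; count ≥ 0.65 → 1.

1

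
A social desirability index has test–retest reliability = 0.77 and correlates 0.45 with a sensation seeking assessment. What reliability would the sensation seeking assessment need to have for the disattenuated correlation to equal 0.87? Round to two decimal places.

0.35

r_true = r_obs / √(r_xx · r_yy) ⇒ 0.87 = 0.45 / √(0.77 · r_yy).
√(0.77 · r_yy) = 0.45 / 0.87 = 0.5172; 0.77 · r_yy = 0.2675; r_yy = 0.2675 / 0.77 ≈ 0.35.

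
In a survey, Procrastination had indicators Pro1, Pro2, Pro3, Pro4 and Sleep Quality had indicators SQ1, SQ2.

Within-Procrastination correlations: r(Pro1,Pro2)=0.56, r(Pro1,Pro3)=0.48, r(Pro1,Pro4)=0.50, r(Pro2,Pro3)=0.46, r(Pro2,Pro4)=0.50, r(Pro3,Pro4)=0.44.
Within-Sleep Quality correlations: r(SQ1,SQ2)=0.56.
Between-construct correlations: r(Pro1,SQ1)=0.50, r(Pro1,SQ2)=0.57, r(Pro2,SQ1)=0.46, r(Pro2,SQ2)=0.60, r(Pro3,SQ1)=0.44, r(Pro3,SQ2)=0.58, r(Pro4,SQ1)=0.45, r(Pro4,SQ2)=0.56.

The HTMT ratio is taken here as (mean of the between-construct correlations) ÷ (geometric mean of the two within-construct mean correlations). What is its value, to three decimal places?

0.993

Mean heterotrait r = 4.16/8 = 0.5200.
Mean within-Pro = 2.94/6 = 0.4900; mean within-SQ = 0.56/1 = 0.5600.
Geometric mean = √(0.4900 × 0.5600) = 0.5238.
HTMT = 0.5200 / 0.5238 = 0.993.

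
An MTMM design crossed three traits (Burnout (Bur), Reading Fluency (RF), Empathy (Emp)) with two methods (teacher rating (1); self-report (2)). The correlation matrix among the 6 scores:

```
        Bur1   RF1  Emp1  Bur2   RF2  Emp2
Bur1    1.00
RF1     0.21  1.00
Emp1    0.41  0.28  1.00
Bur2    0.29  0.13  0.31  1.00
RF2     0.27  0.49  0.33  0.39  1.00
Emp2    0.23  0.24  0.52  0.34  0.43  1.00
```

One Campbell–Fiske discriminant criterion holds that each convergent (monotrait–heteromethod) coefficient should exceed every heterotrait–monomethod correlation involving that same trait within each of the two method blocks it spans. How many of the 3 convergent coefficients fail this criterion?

1

Checking each validity diagonal entry against its comparison values:
Bur (methods 1·2): 0.29 vs {0.21, 0.39, 0.41, 0.34} → fail.
RF (methods 1·2): 0.49 vs {0.21, 0.39, 0.28, 0.43} → pass.
Emp (methods 1·2): 0.52 vs {0.41, 0.34, 0.28, 0.43} → pass.
1 of 3 fail.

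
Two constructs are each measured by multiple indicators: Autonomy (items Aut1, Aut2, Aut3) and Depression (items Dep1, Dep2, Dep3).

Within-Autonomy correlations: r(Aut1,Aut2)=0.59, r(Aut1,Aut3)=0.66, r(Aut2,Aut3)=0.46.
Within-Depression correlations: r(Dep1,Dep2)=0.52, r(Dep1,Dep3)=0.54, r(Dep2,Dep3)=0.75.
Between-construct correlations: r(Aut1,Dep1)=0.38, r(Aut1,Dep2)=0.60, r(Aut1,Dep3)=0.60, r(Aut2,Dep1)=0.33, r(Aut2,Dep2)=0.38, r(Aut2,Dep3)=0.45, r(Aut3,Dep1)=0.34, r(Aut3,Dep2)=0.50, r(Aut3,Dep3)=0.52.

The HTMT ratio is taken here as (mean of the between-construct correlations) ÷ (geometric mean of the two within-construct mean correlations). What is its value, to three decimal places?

0.777

Mean between = 4.10/9 = 0.4556.
Mean within-Aut = 1.71/3 = 0.5700; mean within-Dep = 1.81/3 = 0.6033.
Geometric mean = √(0.5700 × 0.6033) = 0.5864.
HTMT = 0.4556 / 0.5864 = 0.777.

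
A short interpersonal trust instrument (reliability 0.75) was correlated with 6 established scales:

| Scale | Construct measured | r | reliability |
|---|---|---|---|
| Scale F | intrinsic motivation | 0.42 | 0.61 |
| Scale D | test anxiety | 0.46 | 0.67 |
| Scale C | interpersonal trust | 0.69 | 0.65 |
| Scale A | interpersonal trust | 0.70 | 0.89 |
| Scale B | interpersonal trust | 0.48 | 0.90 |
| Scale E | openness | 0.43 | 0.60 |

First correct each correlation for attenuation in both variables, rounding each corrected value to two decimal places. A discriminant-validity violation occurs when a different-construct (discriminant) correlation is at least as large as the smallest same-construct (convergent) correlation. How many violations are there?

3

Disattenuated r (r / √(r_scale · r_new)):
  Scale F (disc): 0.42 / √(0.61·0.75) = 0.62
  Scale D (disc): 0.46 / √(0.67·0.75) = 0.65
  Scale C (conv): 0.69 / √(0.65·0.75) = 0.99
  Scale A (conv): 0.70 / √(0.89·0.75) = 0.86
  Scale B (conv): 0.48 / √(0.90·0.75) = 0.58
  Scale E (disc): 0.43 / √(0.60·0.75) = 0.64
Smallest convergent = 0.58. Discriminant values: 0.62, 0.65, 0.64; count ≥ 0.58 → 3.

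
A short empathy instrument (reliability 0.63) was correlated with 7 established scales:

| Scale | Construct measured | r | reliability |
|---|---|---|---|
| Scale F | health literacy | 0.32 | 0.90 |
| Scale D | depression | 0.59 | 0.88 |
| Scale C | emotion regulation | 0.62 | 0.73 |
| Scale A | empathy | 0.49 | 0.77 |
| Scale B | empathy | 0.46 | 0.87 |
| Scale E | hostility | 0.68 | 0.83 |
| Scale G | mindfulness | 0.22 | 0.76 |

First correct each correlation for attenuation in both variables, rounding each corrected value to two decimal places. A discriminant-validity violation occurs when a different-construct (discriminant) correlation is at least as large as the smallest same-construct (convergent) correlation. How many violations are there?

3

Disattenuated r (r / √(r_scale · r_new)):
  Scale F (disc): 0.32 / √(0.90·0.63) = 0.42
  Scale D (disc): 0.59 / √(0.88·0.63) = 0.79
  Scale C (disc): 0.62 / √(0.73·0.63) = 0.91
  Scale A (conv): 0.49 / √(0.77·0.63) = 0.70
  Scale B (conv): 0.46 / √(0.87·0.63) = 0.62
  Scale E (disc): 0.68 / √(0.83·0.63) = 0.94
  Scale G (disc): 0.22 / √(0.76·0.63) = 0.32
Smallest convergent = 0.62. Discriminant values: 0.42, 0.79, 0.91, 0.94, 0.32; count ≥ 0.62 → 3.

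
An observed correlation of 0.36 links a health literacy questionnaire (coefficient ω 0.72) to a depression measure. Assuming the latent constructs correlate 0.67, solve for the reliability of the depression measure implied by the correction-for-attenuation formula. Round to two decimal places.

r_true = r_obs / √(r_xx · r_yy) ⇒ 0.67 = 0.36 / √(0.72 · r_yy).
√(0.72 · r_yy) = 0.36 / 0.67 = 0.5373; 0.72 · r_yy = 0.2887; r_yy = 0.2887 / 0.72 ≈ 0.40.

0.40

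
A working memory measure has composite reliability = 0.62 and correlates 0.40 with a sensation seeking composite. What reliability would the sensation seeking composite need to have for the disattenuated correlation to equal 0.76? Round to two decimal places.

r_true = r_obs / √(r_xx · r_yy) ⇒ 0.76 = 0.40 / √(0.62 · r_yy).
√(0.62 · r_yy) = 0.40 / 0.76 = 0.5263; 0.62 · r_yy = 0.2770; r_yy = 0.2770 / 0.62 ≈ 0.45.

0.45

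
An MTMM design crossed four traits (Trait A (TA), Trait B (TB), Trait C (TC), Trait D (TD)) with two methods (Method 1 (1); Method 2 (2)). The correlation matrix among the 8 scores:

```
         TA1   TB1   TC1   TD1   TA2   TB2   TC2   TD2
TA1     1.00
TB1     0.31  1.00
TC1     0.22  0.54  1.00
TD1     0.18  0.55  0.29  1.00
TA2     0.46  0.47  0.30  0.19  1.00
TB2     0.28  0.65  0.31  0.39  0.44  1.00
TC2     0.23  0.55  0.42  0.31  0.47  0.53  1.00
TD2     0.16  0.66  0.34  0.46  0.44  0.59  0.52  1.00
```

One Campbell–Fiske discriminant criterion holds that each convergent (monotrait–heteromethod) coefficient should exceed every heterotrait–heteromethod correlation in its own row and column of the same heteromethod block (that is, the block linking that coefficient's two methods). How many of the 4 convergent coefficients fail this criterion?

4

Convergent coefficients and their comparison sets:
TA (methods 1·2): 0.46 vs {0.28, 0.47, 0.23, 0.30, 0.16, 0.19} → fail.
TB (methods 1·2): 0.65 vs {0.47, 0.28, 0.55, 0.31, 0.66, 0.39} → fail.
TC (methods 1·2): 0.42 vs {0.30, 0.23, 0.31, 0.55, 0.34, 0.31} → fail.
TD (methods 1·2): 0.46 vs {0.19, 0.16, 0.39, 0.66, 0.31, 0.34} → fail.
4 of 4 fail.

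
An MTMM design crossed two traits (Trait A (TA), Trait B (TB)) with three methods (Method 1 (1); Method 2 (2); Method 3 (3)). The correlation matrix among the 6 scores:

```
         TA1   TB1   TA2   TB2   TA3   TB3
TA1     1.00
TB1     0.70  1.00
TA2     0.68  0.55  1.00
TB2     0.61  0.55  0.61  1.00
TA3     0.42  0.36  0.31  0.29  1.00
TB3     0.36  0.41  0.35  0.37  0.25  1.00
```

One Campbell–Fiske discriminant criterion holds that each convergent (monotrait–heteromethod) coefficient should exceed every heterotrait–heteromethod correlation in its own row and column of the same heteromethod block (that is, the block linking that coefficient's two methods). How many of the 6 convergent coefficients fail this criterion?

Checking each validity diagonal entry against its comparison values:
TA (methods 1·2): 0.68 vs {0.61, 0.55} → pass.
TA (methods 1·3): 0.42 vs {0.36, 0.36} → pass.
TA (methods 2·3): 0.31 vs {0.35, 0.29} → fail.
TB (methods 1·2): 0.55 vs {0.55, 0.61} → fail.
TB (methods 1·3): 0.41 vs {0.36, 0.36} → pass.
TB (methods 2·3): 0.37 vs {0.29, 0.35} → pass.
2 of 6 fail.

2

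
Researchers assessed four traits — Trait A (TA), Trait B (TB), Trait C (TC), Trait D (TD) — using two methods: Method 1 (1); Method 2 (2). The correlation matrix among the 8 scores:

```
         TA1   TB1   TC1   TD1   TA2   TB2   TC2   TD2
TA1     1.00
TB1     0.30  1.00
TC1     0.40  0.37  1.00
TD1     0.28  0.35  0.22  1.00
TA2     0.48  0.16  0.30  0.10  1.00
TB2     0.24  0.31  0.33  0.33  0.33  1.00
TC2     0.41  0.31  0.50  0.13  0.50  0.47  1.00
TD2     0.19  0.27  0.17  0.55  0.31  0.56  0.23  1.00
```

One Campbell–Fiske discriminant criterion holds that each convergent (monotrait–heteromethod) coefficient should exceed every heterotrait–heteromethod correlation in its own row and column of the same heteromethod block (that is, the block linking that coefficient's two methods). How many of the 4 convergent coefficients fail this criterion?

1

Each convergent coefficient versus the relevant comparison correlations:
TA (methods 1·2): 0.48 vs {0.24, 0.16, 0.41, 0.30, 0.19, 0.10} → pass.
TB (methods 1·2): 0.31 vs {0.16, 0.24, 0.31, 0.33, 0.27, 0.33} → fail.
TC (methods 1·2): 0.50 vs {0.30, 0.41, 0.33, 0.31, 0.17, 0.13} → pass.
TD (methods 1·2): 0.55 vs {0.10, 0.19, 0.33, 0.27, 0.13, 0.17} → pass.
1 of 4 fail.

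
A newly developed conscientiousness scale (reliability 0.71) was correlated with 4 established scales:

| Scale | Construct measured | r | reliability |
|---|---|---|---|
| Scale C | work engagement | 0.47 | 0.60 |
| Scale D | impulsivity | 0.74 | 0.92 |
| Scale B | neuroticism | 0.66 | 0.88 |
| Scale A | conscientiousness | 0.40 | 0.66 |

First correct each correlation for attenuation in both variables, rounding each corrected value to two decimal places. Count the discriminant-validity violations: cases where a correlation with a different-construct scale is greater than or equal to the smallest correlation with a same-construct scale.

Disattenuated r (r / √(r_scale · r_new)):
  Scale C (disc): 0.47 / √(0.60·0.71) = 0.72
  Scale D (disc): 0.74 / √(0.92·0.71) = 0.92
  Scale B (disc): 0.66 / √(0.88·0.71) = 0.83
  Scale A (conv): 0.40 / √(0.66·0.71) = 0.58
Smallest convergent = 0.58. Discriminant values: 0.72, 0.92, 0.83; count ≥ 0.58 → 3.

3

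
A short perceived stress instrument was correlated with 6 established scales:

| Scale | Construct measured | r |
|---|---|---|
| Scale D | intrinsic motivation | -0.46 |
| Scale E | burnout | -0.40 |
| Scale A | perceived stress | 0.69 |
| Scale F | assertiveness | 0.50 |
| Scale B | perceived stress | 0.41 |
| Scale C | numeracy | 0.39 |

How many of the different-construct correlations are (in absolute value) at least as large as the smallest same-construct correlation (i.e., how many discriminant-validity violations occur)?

2

Convergent (same construct = perceived stress): Scale A, Scale B.
Smallest convergent = 0.41. Discriminant |r|: 0.46, 0.40, 0.50, 0.39; count ≥ 0.41 → 2.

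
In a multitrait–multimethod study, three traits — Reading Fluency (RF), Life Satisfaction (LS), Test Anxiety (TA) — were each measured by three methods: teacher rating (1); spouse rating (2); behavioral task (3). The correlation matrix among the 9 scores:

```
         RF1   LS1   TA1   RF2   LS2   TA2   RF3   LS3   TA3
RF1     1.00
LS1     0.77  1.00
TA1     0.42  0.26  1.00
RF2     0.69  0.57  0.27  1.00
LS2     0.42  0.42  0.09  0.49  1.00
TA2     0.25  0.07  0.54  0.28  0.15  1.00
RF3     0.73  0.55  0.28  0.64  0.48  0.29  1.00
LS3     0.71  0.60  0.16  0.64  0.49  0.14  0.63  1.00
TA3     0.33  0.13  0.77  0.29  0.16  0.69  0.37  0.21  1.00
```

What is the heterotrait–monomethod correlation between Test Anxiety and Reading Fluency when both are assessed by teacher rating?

0.42

Different traits, same method: r(TA1, RF1) = 0.42.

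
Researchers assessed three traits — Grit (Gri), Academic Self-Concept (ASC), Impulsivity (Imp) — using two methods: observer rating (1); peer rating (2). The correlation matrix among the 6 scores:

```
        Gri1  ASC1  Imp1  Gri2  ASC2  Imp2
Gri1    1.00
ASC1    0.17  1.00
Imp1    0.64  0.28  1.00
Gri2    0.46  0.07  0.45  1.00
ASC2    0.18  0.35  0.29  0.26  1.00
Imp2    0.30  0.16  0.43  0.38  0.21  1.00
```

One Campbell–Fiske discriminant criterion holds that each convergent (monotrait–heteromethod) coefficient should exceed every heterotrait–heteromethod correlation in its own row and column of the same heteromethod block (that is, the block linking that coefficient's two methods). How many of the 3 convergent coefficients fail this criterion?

1

Each convergent coefficient versus the relevant comparison correlations:
Gri (methods 1·2): 0.46 vs {0.18, 0.07, 0.30, 0.45} → pass.
ASC (methods 1·2): 0.35 vs {0.07, 0.18, 0.16, 0.29} → pass.
Imp (methods 1·2): 0.43 vs {0.45, 0.30, 0.29, 0.16} → fail.
1 of 3 fail.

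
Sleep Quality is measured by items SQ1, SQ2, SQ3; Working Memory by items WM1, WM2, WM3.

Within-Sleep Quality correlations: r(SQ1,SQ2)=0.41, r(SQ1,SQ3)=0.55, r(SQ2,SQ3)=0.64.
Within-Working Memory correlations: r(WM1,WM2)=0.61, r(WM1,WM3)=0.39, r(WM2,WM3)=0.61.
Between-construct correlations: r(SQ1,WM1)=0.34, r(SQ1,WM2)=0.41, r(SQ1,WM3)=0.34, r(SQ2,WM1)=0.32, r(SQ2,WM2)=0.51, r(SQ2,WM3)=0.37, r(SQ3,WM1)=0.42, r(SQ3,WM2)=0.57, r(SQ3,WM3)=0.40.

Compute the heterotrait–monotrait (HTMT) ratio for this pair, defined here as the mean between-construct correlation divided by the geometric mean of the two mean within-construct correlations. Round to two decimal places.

Mean between = 3.68/9 = 0.4089.
Mean within-SQ = 1.60/3 = 0.5333; mean within-WM = 1.61/3 = 0.5367.
Geometric mean = √(0.5333 × 0.5367) = 0.5350.
HTMT = 0.4089 / 0.5350 = 0.76.

0.76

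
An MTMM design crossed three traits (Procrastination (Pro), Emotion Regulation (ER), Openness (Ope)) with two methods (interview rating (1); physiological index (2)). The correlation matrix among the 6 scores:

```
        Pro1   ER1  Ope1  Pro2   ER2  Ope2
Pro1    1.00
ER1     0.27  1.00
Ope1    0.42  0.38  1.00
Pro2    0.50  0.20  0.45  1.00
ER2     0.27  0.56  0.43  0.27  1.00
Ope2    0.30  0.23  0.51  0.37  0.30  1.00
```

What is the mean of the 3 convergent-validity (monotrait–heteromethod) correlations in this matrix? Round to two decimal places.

Convergent values: 0.50, 0.56, 0.51; mean = 1.57/3 = 0.52.

0.52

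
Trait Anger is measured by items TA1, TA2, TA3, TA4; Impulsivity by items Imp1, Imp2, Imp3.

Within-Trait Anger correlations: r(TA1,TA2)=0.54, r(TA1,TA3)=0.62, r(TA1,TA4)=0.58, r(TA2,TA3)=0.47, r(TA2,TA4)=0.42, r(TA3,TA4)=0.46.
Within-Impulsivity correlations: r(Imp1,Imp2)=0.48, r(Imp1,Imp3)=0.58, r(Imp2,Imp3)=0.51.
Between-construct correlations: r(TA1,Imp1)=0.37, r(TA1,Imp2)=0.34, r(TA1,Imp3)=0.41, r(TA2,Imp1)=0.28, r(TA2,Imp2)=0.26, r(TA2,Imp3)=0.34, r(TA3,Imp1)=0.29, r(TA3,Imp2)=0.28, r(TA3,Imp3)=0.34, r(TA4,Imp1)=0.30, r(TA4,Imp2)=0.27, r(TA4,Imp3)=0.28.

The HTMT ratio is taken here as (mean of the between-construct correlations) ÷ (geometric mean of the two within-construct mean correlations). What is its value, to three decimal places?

Between-construct mean = 3.76/12 = 0.3133.
Mean within-TA = 3.09/6 = 0.5150; mean within-Imp = 1.57/3 = 0.5233.
Geometric mean = √(0.5150 × 0.5233) = 0.5191.
HTMT = 0.3133 / 0.5191 = 0.604.

0.604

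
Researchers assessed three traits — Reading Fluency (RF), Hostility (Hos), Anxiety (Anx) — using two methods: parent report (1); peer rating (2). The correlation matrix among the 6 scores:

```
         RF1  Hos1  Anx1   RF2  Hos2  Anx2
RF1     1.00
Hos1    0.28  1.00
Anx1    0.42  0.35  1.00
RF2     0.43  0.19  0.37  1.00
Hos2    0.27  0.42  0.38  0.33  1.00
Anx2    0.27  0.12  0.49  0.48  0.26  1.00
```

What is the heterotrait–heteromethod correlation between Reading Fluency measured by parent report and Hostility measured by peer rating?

Different traits and methods: r(RF1, Hos2) = 0.27.

0.27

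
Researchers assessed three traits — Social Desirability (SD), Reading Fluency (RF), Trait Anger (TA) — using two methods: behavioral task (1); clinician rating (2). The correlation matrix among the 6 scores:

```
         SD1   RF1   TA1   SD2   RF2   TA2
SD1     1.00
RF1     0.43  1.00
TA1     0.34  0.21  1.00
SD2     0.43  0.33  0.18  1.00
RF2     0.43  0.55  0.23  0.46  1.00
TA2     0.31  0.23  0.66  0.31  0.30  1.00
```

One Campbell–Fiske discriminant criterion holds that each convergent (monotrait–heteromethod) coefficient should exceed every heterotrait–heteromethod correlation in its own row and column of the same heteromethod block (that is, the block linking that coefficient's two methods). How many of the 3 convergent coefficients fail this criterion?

Convergent coefficients and their comparison sets:
SD (methods 1·2): 0.43 vs {0.43, 0.33, 0.31, 0.18} → fail.
RF (methods 1·2): 0.55 vs {0.33, 0.43, 0.23, 0.23} → pass.
TA (methods 1·2): 0.66 vs {0.18, 0.31, 0.23, 0.23} → pass.
1 of 3 fail.

1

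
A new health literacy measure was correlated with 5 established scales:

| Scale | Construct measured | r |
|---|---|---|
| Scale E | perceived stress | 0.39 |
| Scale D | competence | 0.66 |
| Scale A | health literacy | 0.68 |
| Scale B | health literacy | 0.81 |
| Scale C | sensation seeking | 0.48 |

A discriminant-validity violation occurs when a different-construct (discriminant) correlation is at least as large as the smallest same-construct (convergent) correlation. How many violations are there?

0

Convergent (same construct = health literacy): Scale A, Scale B.
Smallest convergent = 0.68. Discriminant values: 0.39, 0.66, 0.48; count ≥ 0.68 → 0.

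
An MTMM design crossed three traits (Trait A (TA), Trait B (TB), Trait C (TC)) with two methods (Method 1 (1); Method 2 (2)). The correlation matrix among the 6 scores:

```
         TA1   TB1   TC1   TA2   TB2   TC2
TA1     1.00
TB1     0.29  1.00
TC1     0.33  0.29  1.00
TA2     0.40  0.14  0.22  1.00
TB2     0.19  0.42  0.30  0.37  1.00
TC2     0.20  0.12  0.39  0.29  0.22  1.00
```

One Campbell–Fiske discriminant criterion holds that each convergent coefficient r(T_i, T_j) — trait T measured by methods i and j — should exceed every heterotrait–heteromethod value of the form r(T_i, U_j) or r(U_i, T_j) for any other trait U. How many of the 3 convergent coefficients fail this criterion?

0

Each convergent coefficient versus the relevant comparison correlations:
TA (methods 1·2): 0.40 vs {0.19, 0.14, 0.20, 0.22} → pass.
TB (methods 1·2): 0.42 vs {0.14, 0.19, 0.12, 0.30} → pass.
TC (methods 1·2): 0.39 vs {0.22, 0.20, 0.30, 0.12} → pass.
0 of 3 fail.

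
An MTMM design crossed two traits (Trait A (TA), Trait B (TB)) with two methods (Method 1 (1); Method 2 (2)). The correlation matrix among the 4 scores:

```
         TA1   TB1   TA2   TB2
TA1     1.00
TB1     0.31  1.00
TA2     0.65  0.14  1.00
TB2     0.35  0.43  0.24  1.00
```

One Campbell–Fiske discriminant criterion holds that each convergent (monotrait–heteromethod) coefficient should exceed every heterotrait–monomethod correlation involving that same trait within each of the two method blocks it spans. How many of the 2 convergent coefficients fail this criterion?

Each convergent coefficient versus the relevant comparison correlations:
TA (methods 1·2): 0.65 vs {0.31, 0.24} → pass.
TB (methods 1·2): 0.43 vs {0.31, 0.24} → pass.
0 of 2 fail.

0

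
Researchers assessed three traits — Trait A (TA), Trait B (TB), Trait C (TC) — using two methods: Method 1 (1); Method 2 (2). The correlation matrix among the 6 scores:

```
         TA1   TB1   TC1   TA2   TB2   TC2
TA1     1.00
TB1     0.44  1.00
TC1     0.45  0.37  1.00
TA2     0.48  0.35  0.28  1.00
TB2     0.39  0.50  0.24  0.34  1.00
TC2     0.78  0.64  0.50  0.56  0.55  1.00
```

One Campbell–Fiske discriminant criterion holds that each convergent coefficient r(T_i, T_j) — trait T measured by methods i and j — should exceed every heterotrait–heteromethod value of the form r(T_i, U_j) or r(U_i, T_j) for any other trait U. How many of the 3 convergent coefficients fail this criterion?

3

Each convergent coefficient versus the relevant comparison correlations:
TA (methods 1·2): 0.48 vs {0.39, 0.35, 0.78, 0.28} → fail.
TB (methods 1·2): 0.50 vs {0.35, 0.39, 0.64, 0.24} → fail.
TC (methods 1·2): 0.50 vs {0.28, 0.78, 0.24, 0.64} → fail.
3 of 3 fail.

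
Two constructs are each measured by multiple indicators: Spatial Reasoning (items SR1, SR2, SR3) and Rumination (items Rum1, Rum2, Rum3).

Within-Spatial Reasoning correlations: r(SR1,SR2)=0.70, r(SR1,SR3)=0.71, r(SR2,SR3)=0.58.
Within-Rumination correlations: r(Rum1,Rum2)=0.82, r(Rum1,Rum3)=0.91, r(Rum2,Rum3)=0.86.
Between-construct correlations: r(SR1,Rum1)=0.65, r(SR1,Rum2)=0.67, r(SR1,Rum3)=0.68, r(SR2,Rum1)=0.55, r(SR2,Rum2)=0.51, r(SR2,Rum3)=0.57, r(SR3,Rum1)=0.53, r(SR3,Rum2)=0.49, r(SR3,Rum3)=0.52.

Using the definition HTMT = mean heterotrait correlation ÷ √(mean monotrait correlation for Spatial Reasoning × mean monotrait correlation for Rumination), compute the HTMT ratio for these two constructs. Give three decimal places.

Mean between = 5.17/9 = 0.5744.
Mean within-SR = 1.99/3 = 0.6633; mean within-Rum = 2.59/3 = 0.8633.
Geometric mean = √(0.6633 × 0.8633) = 0.7567.
HTMT = 0.5744 / 0.7567 = 0.759.

0.759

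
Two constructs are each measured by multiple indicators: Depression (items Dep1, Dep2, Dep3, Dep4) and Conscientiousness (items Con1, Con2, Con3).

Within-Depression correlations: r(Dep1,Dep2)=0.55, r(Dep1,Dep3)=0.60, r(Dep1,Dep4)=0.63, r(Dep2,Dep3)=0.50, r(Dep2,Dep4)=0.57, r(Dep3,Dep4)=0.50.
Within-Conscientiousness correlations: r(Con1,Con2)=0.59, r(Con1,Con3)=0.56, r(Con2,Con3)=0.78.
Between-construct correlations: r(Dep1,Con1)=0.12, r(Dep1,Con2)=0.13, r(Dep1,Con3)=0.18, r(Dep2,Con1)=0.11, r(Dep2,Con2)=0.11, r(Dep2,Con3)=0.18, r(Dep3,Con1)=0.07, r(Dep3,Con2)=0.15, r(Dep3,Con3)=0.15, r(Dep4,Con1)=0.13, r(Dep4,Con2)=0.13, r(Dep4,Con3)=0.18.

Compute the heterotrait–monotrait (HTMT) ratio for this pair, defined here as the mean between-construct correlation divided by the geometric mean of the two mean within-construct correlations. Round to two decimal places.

Mean between = 1.64/12 = 0.1367.
Mean within-Dep = 3.35/6 = 0.5583; mean within-Con = 1.93/3 = 0.6433.
Geometric mean = √(0.5583 × 0.6433) = 0.5993.
HTMT = 0.1367 / 0.5993 = 0.23.

0.23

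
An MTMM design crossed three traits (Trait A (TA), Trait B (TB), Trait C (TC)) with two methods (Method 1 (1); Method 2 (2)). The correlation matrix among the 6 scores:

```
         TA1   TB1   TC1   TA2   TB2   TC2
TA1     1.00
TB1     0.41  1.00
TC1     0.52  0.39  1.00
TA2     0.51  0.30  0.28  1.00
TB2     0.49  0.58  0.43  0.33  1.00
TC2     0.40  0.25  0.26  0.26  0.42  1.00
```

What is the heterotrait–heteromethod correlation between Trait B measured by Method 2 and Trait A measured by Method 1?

0.49

Different traits and methods: r(TB2, TA1) = 0.49.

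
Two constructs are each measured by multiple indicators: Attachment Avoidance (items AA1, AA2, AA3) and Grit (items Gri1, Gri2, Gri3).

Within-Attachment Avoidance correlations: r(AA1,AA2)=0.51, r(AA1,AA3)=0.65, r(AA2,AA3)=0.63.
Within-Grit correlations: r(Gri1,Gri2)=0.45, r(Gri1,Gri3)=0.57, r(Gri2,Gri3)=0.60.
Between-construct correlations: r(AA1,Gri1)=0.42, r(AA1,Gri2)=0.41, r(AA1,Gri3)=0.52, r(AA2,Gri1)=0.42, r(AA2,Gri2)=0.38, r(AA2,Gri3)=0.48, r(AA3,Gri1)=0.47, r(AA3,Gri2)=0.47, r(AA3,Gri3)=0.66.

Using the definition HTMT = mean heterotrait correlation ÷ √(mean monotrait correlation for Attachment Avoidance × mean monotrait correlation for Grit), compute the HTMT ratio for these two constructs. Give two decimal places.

Between-construct mean = 4.23/9 = 0.4700.
Mean within-AA = 1.79/3 = 0.5967; mean within-Gri = 1.62/3 = 0.5400.
Geometric mean = √(0.5967 × 0.5400) = 0.5676.
HTMT = 0.4700 / 0.5676 = 0.83.

0.83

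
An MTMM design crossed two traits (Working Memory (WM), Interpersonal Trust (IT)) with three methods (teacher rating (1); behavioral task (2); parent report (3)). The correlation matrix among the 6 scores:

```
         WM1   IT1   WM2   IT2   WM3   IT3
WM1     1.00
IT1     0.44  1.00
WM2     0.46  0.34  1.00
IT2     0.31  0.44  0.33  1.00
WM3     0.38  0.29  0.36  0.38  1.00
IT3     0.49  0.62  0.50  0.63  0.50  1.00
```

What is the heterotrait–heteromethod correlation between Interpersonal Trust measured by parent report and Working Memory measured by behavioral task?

0.50

Different traits and methods: r(IT3, WM2) = 0.50.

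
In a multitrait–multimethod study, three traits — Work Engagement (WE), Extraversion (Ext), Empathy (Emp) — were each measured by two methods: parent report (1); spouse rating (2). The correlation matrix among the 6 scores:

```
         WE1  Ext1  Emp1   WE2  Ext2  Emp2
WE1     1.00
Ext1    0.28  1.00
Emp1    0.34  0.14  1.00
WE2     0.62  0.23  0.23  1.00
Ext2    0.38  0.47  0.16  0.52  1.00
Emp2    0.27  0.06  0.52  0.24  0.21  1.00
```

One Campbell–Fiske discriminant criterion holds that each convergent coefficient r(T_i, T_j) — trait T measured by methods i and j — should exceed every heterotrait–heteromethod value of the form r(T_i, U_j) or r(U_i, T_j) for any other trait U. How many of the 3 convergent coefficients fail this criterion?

Checking each validity diagonal entry against its comparison values:
WE (methods 1·2): 0.62 vs {0.38, 0.23, 0.27, 0.23} → pass.
Ext (methods 1·2): 0.47 vs {0.23, 0.38, 0.06, 0.16} → pass.
Emp (methods 1·2): 0.52 vs {0.23, 0.27, 0.16, 0.06} → pass.
0 of 3 fail.

0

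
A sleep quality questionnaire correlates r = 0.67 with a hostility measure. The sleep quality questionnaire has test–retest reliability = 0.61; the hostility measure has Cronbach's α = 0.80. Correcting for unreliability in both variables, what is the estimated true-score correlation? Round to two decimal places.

r_true = r_obs / √(r_xx · r_yy) = 0.67 / √(0.61 × 0.80) = 0.67 / √0.4880 = 0.67 / 0.6986 ≈ 0.96.

0.96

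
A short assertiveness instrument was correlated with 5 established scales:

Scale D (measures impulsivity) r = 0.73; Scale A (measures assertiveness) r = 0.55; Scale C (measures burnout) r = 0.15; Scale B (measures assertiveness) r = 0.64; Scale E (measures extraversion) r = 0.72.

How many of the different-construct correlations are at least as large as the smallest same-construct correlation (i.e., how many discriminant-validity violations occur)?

Convergent (same construct = assertiveness): Scale A, Scale B.
Smallest convergent = 0.55. Discriminant values: 0.73, 0.15, 0.72; count ≥ 0.55 → 2.

2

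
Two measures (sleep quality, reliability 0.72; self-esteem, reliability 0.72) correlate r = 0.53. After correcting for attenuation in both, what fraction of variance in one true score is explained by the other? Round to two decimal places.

0.54

Disattenuated r = 0.53 / √(0.72 × 0.72) = 0.53 / 0.7200 = 0.7361.
Shared true-score variance = 0.7361² = 0.5418 ≈ 0.54.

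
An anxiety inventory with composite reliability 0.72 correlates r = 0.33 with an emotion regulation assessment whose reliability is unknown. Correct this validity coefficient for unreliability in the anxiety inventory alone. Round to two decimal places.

0.39

Single correction: r_c = r_obs / √r_xx = 0.33 / √0.72 = 0.33 / 0.8485 ≈ 0.39.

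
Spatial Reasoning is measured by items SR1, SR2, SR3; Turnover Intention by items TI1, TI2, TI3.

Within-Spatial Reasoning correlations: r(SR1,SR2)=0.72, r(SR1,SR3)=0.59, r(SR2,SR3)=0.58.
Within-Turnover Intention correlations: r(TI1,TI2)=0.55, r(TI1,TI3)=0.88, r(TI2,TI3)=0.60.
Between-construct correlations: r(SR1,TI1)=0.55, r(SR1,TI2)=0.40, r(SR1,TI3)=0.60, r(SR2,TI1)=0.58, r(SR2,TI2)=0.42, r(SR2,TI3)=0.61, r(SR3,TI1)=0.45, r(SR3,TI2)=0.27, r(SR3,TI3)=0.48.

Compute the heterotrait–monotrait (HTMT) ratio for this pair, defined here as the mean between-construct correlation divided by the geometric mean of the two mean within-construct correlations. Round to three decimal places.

Mean between = 4.36/9 = 0.4844.
Mean within-SR = 1.89/3 = 0.6300; mean within-TI = 2.03/3 = 0.6767.
Geometric mean = √(0.6300 × 0.6767) = 0.6529.
HTMT = 0.4844 / 0.6529 = 0.742.

0.742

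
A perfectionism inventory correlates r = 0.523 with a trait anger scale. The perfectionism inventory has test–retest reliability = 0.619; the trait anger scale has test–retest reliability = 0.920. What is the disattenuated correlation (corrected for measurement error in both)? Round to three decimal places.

0.693

r_true = r_obs / √(r_xx · r_yy) = 0.523 / √(0.619 × 0.920) = 0.523 / √0.569480 = 0.523 / 0.7546 ≈ 0.693.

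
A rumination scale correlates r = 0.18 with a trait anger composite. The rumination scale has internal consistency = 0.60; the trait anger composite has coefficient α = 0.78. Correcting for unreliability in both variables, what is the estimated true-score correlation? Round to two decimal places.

r_true = r_obs / √(r_xx · r_yy) = 0.18 / √(0.60 × 0.78) = 0.18 / √0.4680 = 0.18 / 0.6841 ≈ 0.26.

0.26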